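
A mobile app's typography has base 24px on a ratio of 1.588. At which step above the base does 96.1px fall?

3

1.588ⁿ = 96.1 / 24 = 4.0042
n = ln(4.0042) / ln(1.588) = 1.3873 / 0.4625 ≈ 3.00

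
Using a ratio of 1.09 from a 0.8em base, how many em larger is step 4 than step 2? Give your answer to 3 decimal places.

Step 2: 0.8 × 1.09² = 0.95048em
Step 4: 0.8 × 1.09⁴ = 1.12927em
Difference: 1.12927 − 0.95048 = 0.17879em

0.179em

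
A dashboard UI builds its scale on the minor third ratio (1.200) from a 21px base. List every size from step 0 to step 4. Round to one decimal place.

21.0px, 25.2px, 30.2px, 36.3px, 43.5px

Step 0: 21px
Step 1: 21.0 × 1.200 = 25.2
Step 2: 21.0 × 1.200² = 30.2
Step 3: 21.0 × 1.200³ = 36.3
Step 4: 21.0 × 1.200⁴ = 43.5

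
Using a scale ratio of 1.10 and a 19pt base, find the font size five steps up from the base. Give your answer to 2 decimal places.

19.0 × 1.10⁵ = 19.0 × 1.61051 ≈ 30.60

30.60pt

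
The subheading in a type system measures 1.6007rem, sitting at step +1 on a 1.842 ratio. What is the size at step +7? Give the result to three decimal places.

62.524rem

Moving from step +1 to step +7 is 6 steps up, so multiply by r⁶.
1.6007 × 1.842⁶ = 1.6007 × 39.06050 ≈ 62.524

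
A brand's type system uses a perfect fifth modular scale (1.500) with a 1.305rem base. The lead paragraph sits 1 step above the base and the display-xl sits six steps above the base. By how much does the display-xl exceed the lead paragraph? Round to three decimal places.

12.907rem

Step 1: 1.305 × 1.500 = 1.95750rem
Step 6: 1.305 × 1.500⁶ = 14.86477rem
Difference: 14.86477 − 1.95750 = 12.90727rem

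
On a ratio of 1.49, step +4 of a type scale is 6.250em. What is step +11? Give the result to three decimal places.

6.250 × 1.49⁷ = 6.250 × 16.30436 ≈ 101.902

101.902em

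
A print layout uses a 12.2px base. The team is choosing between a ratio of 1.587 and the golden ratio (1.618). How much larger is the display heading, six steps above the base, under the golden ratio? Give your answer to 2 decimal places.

At 1.587: 12.2 × 1.587⁶ = 194.9043px
Golden ratio: 12.2 × 1.618⁶ = 218.8925px
Difference: 218.8925 − 194.9043 = 23.9882px

23.99px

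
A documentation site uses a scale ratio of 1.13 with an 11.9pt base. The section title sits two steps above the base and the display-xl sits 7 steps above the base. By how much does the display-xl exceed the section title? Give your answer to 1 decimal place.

Step 2: 11.9 × 1.13² = 15.195pt
Step 7: 11.9 × 1.13⁷ = 27.996pt
Difference: 27.996 − 15.195 = 12.801pt

12.8pt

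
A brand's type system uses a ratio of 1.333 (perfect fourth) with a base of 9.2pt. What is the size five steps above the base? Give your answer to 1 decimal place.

9.2 × 1.333⁵ = 9.2 × 4.20873 ≈ 38.72

38.7pt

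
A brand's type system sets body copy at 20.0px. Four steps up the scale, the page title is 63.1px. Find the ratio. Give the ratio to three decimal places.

r⁴ = 63.1 / 20.0, so r = (63.1/20.0)^(1/4).
r = 3.1550^(1/4) ≈ 1.3328

1.333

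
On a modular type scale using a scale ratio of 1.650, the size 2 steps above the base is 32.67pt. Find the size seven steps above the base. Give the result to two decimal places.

The gap is 7 − (2) = 5 steps, so the factor is 1.650^5.
32.67 × 1.650⁵ = 32.67 × 12.22981 ≈ 399.548

399.55pt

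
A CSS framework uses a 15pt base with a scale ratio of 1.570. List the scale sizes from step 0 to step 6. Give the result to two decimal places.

Step 0: 15pt
Step 1: 15.0 × 1.570 = 23.55
Step 2: 15.0 × 1.570² = 36.97
Step 3: 15.0 × 1.570³ = 58.05
Step 4: 15.0 × 1.570⁴ = 91.14
Step 5: 15.0 × 1.570⁵ = 143.08
Step 6: 15.0 × 1.570⁶ = 224.64

15.00pt, 23.55pt, 36.97pt, 58.05pt, 91.14pt, 143.08pt, 224.64pt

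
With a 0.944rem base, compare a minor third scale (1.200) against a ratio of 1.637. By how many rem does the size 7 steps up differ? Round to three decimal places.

Minor third: 0.944 × 1.200⁷ = 3.38252rem
At 1.637: 0.944 × 1.637⁷ = 29.73807rem
Difference: 29.73807 − 3.38252 = 26.35555rem

26.356rem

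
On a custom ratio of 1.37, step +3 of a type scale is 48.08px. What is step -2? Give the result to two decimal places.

48.08 ÷ 1.37⁵ = 48.08 ÷ 4.82617 ≈ 9.962

9.96px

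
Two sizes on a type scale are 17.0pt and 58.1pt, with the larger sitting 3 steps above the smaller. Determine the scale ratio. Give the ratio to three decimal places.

1.506

r³ = 58.1 / 17.0, so r = (58.1/17.0)^(1/3).
r = 3.4176^(1/3) ≈ 1.5063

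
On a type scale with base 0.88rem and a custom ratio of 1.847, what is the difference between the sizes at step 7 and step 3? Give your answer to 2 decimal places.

58.98rem

Step 3: 0.88 × 1.847³ = 5.5448rem
Step 7: 0.88 × 1.847⁷ = 64.5284rem
Difference: 64.5284 − 5.5448 = 58.9836rem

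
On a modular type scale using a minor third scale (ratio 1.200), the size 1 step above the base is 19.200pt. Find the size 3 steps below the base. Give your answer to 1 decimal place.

Moving from step +1 to step -3 is 4 steps down, so divide by r⁴.
19.200 ÷ 1.200⁴ = 19.200 ÷ 2.07360 ≈ 9.259

9.3pt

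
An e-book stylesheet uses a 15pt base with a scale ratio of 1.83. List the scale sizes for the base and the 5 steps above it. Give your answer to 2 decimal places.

15.00pt, 27.45pt, 50.23pt, 91.93pt, 168.23pt, 307.86pt

Step 0: 15pt
Step 1: 15.0 × 1.83 = 27.45
Step 2: 15.0 × 1.83² = 50.23
Step 3: 15.0 × 1.83³ = 91.93
Step 4: 15.0 × 1.83⁴ = 168.23
Step 5: 15.0 × 1.83⁵ = 307.86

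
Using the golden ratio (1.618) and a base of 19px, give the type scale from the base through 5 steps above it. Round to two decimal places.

Step 0: 19px
Step 1: 19.0 × 1.618 = 30.74
Step 2: 19.0 × 1.618² = 49.74
Step 3: 19.0 × 1.618³ = 80.48
Step 4: 19.0 × 1.618⁴ = 130.22
Step 5: 19.0 × 1.618⁵ = 210.69

19.00px, 30.74px, 49.74px, 80.48px, 130.22px, 210.69px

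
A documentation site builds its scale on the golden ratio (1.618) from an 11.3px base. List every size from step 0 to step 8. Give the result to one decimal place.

Step 0: 11.3px
Step 1: 11.3 × 1.618 = 18.3
Step 2: 11.3 × 1.618² = 29.6
Step 3: 11.3 × 1.618³ = 47.9
Step 4: 11.3 × 1.618⁴ = 77.4
Step 5: 11.3 × 1.618⁵ = 125.3
Step 6: 11.3 × 1.618⁶ = 202.7
Step 7: 11.3 × 1.618⁷ = 328.0
Step 8: 11.3 × 1.618⁸ = 530.8

11.3px, 18.3px, 29.6px, 47.9px, 77.4px, 125.3px, 202.7px, 328.0px, 530.8px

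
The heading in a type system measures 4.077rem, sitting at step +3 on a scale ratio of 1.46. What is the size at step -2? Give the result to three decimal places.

0.615rem

4.077 ÷ 1.46⁵ = 4.077 ÷ 6.63383 ≈ 0.615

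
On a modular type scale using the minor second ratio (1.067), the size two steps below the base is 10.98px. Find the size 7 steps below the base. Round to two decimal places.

7.94px

The gap is -7 − (-2) = -5 steps, so the factor is 1.067^-5.
10.98 ÷ 1.067⁵ = 10.98 ÷ 1.38300 ≈ 7.939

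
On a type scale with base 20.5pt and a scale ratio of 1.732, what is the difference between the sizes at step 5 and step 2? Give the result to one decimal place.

258.0pt

Step 2: 20.5 × 1.732² = 61.496pt
Step 5: 20.5 × 1.732⁵ = 319.517pt
Difference: 319.517 − 61.496 = 258.021pt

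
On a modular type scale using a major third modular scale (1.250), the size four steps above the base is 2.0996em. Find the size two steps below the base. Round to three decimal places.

0.550em

2.0996 ÷ 1.250⁶ = 2.0996 ÷ 3.81470 ≈ 0.550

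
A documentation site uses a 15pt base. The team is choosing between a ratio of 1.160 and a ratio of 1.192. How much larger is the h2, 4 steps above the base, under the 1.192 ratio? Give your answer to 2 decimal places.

3.12pt

At 1.160: 15.0 × 1.160⁴ = 27.1596pt
At 1.192: 15.0 × 1.192⁴ = 30.2828pt
Difference: 30.2828 − 27.1596 = 3.1232pt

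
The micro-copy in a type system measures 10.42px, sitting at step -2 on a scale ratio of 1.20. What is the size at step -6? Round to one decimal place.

10.42 ÷ 1.20⁴ = 10.42 ÷ 2.07360 ≈ 5.025

5.0px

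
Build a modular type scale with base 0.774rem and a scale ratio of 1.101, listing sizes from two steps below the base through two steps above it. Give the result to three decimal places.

0.639rem, 0.703rem, 0.774rem, 0.852rem, 0.938rem

Step -2: 0.774 ÷ 1.101² = 0.639
Step -1: 0.774 ÷ 1.101 = 0.703
Step 0: 0.774rem
Step 1: 0.774 × 1.101 = 0.852
Step 2: 0.774 × 1.101² = 0.938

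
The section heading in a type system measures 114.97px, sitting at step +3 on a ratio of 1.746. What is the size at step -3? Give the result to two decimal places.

4.06px

The gap is -3 − (3) = -6 steps, so the factor is 1.746^-6.
114.97 ÷ 1.746⁶ = 114.97 ÷ 28.33123 ≈ 4.058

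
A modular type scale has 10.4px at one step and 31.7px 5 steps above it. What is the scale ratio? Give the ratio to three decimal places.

r⁵ = 31.7 / 10.4, so r = (31.7/10.4)^(1/5).
r = 3.0481^(1/5) ≈ 1.2497

1.250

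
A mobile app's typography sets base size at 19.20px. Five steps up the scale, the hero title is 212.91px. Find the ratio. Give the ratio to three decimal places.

r⁵ = 212.91 / 19.20, so r = (212.91/19.20)^(1/5).
r = 11.0891^(1/5) ≈ 1.6180

1.618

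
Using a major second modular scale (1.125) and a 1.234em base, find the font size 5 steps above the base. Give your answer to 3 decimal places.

Every step multiplies by the scale ratio.
1.234 × 1.125⁵ = 1.234 × 1.80203 ≈ 2.224

2.224em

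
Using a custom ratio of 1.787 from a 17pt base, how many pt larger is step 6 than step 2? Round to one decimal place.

Step 2: 17.0 × 1.787² = 54.287pt
Step 6: 17.0 × 1.787⁶ = 553.600pt
Difference: 553.600 − 54.287 = 499.313pt

499.3pt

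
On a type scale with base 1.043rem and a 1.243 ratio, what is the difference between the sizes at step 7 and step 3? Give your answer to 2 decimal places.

2.78rem

Step 3: 1.043 × 1.243³ = 2.0031rem
Step 7: 1.043 × 1.243⁷ = 4.7817rem
Difference: 4.7817 − 2.0031 = 2.7786rem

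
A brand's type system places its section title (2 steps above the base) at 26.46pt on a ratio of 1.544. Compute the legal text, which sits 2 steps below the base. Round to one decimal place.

The gap is -2 − (2) = -4 steps, so the factor is 1.544^-4.
26.46 ÷ 1.544⁴ = 26.46 ÷ 5.68315 ≈ 4.656

4.7pt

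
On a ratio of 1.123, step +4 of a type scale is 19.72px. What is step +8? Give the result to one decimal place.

31.4px

Moving from step +4 to step +8 is 4 steps up, so multiply by r⁴.
19.72 × 1.123⁴ = 19.72 × 1.59045 ≈ 31.364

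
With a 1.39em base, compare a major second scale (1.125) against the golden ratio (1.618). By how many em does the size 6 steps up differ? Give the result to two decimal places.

Major second: 1.39 × 1.125⁶ = 2.8179em
Golden ratio: 1.39 × 1.618⁶ = 24.9394em
Difference: 24.9394 − 2.8179 = 22.1215em

22.12em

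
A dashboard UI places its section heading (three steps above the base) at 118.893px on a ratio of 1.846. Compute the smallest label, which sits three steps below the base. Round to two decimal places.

3.00px

118.893 ÷ 1.846⁶ = 118.893 ÷ 39.57220 ≈ 3.004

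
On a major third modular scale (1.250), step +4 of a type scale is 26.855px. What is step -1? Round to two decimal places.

The gap is -1 − (4) = -5 steps, so the factor is 1.250^-5.
26.855 ÷ 1.250⁵ = 26.855 ÷ 3.05176 ≈ 8.800

8.80px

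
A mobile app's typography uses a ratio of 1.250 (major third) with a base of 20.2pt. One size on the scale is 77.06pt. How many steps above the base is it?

6

1.250ⁿ = 77.06 / 20.2 = 3.8149
n = ln(3.8149) / ln(1.250) = 1.3389 / 0.2231 ≈ 6.00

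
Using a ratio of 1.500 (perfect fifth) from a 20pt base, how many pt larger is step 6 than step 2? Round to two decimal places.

182.81pt

Step 2: 20.0 × 1.500² = 45.0000pt
Step 6: 20.0 × 1.500⁶ = 227.8125pt
Difference: 227.8125 − 45.0000 = 182.8125pt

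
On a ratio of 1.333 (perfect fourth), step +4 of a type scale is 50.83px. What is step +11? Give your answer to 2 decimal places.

The gap is 11 − (4) = 7 steps, so the factor is 1.333^7.
50.83 × 1.333⁷ = 50.83 × 7.47844 ≈ 380.129

380.13px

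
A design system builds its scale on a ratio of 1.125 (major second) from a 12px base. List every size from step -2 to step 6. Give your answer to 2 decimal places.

9.48px, 10.67px, 12.00px, 13.50px, 15.19px, 17.09px, 19.22px, 21.62px, 24.33px

Step -2: 12.0 ÷ 1.125² = 9.48
Step -1: 12.0 ÷ 1.125 = 10.67
Step 0: 12px
Step 1: 12.0 × 1.125 = 13.50
Step 2: 12.0 × 1.125² = 15.19
Step 3: 12.0 × 1.125³ = 17.09
Step 4: 12.0 × 1.125⁴ = 19.22
Step 5: 12.0 × 1.125⁵ = 21.62
Step 6: 12.0 × 1.125⁶ = 24.33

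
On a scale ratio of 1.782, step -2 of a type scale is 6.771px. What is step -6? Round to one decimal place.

0.7px

Moving from step -2 to step -6 is 4 steps down, so divide by r⁴.
6.771 ÷ 1.782⁴ = 6.771 ÷ 10.08395 ≈ 0.671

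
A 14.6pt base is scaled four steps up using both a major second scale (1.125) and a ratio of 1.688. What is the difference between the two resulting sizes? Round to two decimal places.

95.15pt

Major second: 14.6 × 1.125⁴ = 23.3864pt
At 1.688: 14.6 × 1.688⁴ = 118.5339pt
Difference: 118.5339 − 23.3864 = 95.1475pt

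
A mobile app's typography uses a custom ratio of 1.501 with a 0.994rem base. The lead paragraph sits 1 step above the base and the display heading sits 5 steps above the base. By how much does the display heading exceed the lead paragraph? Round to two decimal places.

Step 1: 0.994 × 1.501 = 1.4920rem
Step 5: 0.994 × 1.501⁵ = 7.5734rem
Difference: 7.5734 − 1.4920 = 6.0814rem

6.08rem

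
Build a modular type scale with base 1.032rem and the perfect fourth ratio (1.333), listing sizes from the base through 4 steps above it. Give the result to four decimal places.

Step 0: 1.032rem
Step 1: 1.032 × 1.333 = 1.3757
Step 2: 1.032 × 1.333² = 1.8337
Step 3: 1.032 × 1.333³ = 2.4444
Step 4: 1.032 × 1.333⁴ = 3.2584

1.0320rem, 1.3757rem, 1.8337rem, 2.4444rem, 3.2584rem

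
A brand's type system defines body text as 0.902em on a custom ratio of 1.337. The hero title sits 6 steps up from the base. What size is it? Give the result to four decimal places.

5.1522em

Every step multiplies by the scale ratio.
0.902 × 1.337⁶ = 0.902 × 5.71200 ≈ 5.1522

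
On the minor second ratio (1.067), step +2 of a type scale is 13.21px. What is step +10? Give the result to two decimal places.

22.19px

13.21 × 1.067⁸ = 13.21 × 1.68002 ≈ 22.193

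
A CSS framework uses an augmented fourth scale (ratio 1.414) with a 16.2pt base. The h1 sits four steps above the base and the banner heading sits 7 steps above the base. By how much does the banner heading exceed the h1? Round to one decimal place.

Step 4: 16.2 × 1.414⁴ = 64.761pt
Step 7: 16.2 × 1.414⁷ = 183.088pt
Difference: 183.088 − 64.761 = 118.327pt

118.3pt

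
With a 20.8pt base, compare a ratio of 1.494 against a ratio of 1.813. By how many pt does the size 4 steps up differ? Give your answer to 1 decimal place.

121.1pt

At 1.494: 20.8 × 1.494⁴ = 103.625pt
At 1.813: 20.8 × 1.813⁴ = 224.727pt
Difference: 224.727 − 103.625 = 121.102pt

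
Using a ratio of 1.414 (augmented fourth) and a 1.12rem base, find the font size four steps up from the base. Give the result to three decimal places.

A modular type scale is a geometric sequence: sizeₙ = base × rⁿ.
1.12 × 1.414⁴ = 1.12 × 3.99758 ≈ 4.477

4.477rem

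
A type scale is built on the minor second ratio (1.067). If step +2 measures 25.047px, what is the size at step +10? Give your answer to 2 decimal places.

25.047 × 1.067⁸ = 25.047 × 1.68002 ≈ 42.080

42.08px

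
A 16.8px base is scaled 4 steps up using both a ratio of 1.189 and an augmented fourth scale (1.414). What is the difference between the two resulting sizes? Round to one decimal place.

33.6px

At 1.189: 16.8 × 1.189⁴ = 33.577px
Augmented fourth: 16.8 × 1.414⁴ = 67.159px
Difference: 67.159 − 33.577 = 33.582px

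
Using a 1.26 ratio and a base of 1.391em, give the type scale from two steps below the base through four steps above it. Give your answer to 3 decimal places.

0.876em, 1.104em, 1.391em, 1.753em, 2.208em, 2.783em, 3.506em

Step -2: 1.391 ÷ 1.26² = 0.876
Step -1: 1.391 ÷ 1.26 = 1.104
Step 0: 1.391em
Step 1: 1.391 × 1.26 = 1.753
Step 2: 1.391 × 1.26² = 2.208
Step 3: 1.391 × 1.26³ = 2.783
Step 4: 1.391 × 1.26⁴ = 3.506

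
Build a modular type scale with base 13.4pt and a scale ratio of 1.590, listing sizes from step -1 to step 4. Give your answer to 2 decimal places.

Step -1: 13.4 ÷ 1.590 = 8.43
Step 0: 13.4pt
Step 1: 13.4 × 1.590 = 21.31
Step 2: 13.4 × 1.590² = 33.88
Step 3: 13.4 × 1.590³ = 53.86
Step 4: 13.4 × 1.590⁴ = 85.64

8.43pt, 13.40pt, 21.31pt, 33.88pt, 53.86pt, 85.64pt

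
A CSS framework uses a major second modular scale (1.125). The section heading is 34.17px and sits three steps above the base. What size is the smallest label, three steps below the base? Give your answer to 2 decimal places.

16.86px

The gap is -3 − (3) = -6 steps, so the factor is 1.125^-6.
34.17 ÷ 1.125⁶ = 34.17 ÷ 2.02729 ≈ 16.855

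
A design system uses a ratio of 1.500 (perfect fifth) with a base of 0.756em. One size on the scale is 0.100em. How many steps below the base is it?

1.500ⁿ = 0.756 / 0.100 = 7.5600
n = ln(7.5600) / ln(1.500) = 2.0229 / 0.4055 ≈ 4.99

5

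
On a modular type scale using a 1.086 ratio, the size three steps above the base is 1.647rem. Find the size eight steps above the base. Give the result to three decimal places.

1.647 × 1.086⁵ = 1.647 × 1.51060 ≈ 2.488

2.488rem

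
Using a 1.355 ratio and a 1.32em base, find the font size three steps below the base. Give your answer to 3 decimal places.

0.531em

Every step multiplies by the scale ratio.
1.32 ÷ 1.355³ = 1.32 ÷ 2.48781 ≈ 0.531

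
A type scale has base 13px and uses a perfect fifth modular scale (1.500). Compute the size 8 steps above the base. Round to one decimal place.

333.2px

13.0 × 1.500⁸ = 13.0 × 25.62891 ≈ 333.18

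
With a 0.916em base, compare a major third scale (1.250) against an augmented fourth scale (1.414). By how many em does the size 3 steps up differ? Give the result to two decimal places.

0.80em

Major third: 0.916 × 1.250³ = 1.7891em
Augmented fourth: 0.916 × 1.414³ = 2.5897em
Difference: 2.5897 − 1.7891 = 0.8006em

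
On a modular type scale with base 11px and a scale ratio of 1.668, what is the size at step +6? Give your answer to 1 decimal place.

Each step on a modular scale multiplies by the ratio, so the size n steps from the base is base × ratioⁿ.
11.0 × 1.668⁶ = 11.0 × 21.53656 ≈ 236.90

236.9px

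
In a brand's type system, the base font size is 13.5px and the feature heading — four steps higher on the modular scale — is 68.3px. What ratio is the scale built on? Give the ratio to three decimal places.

1.500

The ratio satisfies 13.5 × r⁴ = 68.3, so r = (68.3 / 13.5)^(1/4).
r = 5.0593^(1/4) ≈ 1.4998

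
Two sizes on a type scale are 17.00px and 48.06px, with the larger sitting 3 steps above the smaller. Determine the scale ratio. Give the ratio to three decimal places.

1.414

r³ = 48.06 / 17.00, so r = (48.06/17.00)^(1/3).
r = 2.8271^(1/3) ≈ 1.4140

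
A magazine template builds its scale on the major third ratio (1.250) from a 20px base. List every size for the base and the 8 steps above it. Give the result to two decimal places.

20.00px, 25.00px, 31.25px, 39.06px, 48.83px, 61.04px, 76.29px, 95.37px, 119.21px

Step 0: 20px
Step 1: 20.0 × 1.250 = 25.00
Step 2: 20.0 × 1.250² = 31.25
Step 3: 20.0 × 1.250³ = 39.06
Step 4: 20.0 × 1.250⁴ = 48.83
Step 5: 20.0 × 1.250⁵ = 61.04
Step 6: 20.0 × 1.250⁶ = 76.29
Step 7: 20.0 × 1.250⁷ = 95.37
Step 8: 20.0 × 1.250⁸ = 119.21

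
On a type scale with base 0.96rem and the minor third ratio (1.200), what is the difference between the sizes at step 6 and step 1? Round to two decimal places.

1.71rem

Step 1: 0.96 × 1.200 = 1.1520rem
Step 6: 0.96 × 1.200⁶ = 2.8665rem
Difference: 2.8665 − 1.1520 = 1.7145rem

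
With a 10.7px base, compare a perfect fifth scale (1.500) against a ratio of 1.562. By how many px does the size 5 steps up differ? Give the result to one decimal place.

18.2px

Perfect fifth: 10.7 × 1.500⁵ = 81.253px
At 1.562: 10.7 × 1.562⁵ = 99.492px
Difference: 99.492 − 81.253 = 18.239px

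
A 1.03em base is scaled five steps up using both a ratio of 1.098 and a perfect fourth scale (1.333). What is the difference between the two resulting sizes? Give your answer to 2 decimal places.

At 1.098: 1.03 × 1.098⁵ = 1.6438em
Perfect fourth: 1.03 × 1.333⁵ = 4.3350em
Difference: 4.3350 − 1.6438 = 2.6912em

2.69em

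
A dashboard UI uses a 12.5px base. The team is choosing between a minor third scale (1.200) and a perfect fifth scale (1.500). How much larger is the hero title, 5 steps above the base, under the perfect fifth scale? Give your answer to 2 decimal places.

63.82px

Minor third: 12.5 × 1.200⁵ = 31.1040px
Perfect fifth: 12.5 × 1.500⁵ = 94.9219px
Difference: 94.9219 − 31.1040 = 63.8179px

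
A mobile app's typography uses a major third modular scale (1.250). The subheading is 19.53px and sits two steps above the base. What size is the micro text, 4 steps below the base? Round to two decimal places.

Moving from step +2 to step -4 is 6 steps down, so divide by r⁶.
19.53 ÷ 1.250⁶ = 19.53 ÷ 3.81470 ≈ 5.120

5.12px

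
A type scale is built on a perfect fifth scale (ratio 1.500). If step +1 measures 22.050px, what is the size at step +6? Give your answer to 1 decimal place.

167.4px

22.050 × 1.500⁵ = 22.050 × 7.59375 ≈ 167.442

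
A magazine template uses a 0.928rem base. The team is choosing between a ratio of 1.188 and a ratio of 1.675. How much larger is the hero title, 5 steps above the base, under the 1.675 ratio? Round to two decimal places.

At 1.188: 0.928 × 1.188⁵ = 2.1960rem
At 1.675: 0.928 × 1.675⁵ = 12.2355rem
Difference: 12.2355 − 2.1960 = 10.0395rem

10.04rem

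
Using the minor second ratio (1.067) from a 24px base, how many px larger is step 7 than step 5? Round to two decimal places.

4.60px

Step 5: 24.0 × 1.067⁵ = 33.1920px
Step 7: 24.0 × 1.067⁷ = 37.7887px
Difference: 37.7887 − 33.1920 = 4.5967px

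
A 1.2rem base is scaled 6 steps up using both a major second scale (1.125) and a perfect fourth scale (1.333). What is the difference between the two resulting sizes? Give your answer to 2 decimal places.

Major second: 1.2 × 1.125⁶ = 2.4327rem
Perfect fourth: 1.2 × 1.333⁶ = 6.7323rem
Difference: 6.7323 − 2.4327 = 4.2996rem

4.30rem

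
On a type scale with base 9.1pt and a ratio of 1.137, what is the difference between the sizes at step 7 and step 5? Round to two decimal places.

Step 5: 9.1 × 1.137⁵ = 17.2919pt
Step 7: 9.1 × 1.137⁷ = 22.3545pt
Difference: 22.3545 − 17.2919 = 5.0626pt

5.06pt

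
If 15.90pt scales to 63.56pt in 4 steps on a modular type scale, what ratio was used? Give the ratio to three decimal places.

1.414

The ratio satisfies 15.90 × r⁴ = 63.56, so r = (63.56 / 15.90)^(1/4).
r = 3.9975^(1/4) ≈ 1.4140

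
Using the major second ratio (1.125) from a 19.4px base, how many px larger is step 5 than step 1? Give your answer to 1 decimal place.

13.1px

Step 1: 19.4 × 1.125 = 21.825px
Step 5: 19.4 × 1.125⁵ = 34.959px
Difference: 34.959 − 21.825 = 13.134px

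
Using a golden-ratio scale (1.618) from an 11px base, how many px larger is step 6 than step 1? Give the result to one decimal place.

Step 1: 11.0 × 1.618 = 17.798px
Step 6: 11.0 × 1.618⁶ = 197.362px
Difference: 197.362 − 17.798 = 179.564px

179.6px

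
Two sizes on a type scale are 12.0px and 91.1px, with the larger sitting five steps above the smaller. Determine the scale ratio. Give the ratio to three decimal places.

r⁵ = 91.1 / 12.0, so r = (91.1/12.0)^(1/5).
r = 7.5917^(1/5) ≈ 1.4999

1.500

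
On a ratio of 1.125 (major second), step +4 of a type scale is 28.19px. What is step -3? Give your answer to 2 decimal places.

28.19 ÷ 1.125⁷ = 28.19 ÷ 2.28070 ≈ 12.360

12.36px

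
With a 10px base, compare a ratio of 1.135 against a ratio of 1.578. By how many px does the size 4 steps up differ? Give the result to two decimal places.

At 1.135: 10.0 × 1.135⁴ = 16.5952px
At 1.578: 10.0 × 1.578⁴ = 62.0052px
Difference: 62.0052 − 16.5952 = 45.4100px

45.41px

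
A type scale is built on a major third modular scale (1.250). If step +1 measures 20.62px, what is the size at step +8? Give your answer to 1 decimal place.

98.3px

20.62 × 1.250⁷ = 20.62 × 4.76837 ≈ 98.324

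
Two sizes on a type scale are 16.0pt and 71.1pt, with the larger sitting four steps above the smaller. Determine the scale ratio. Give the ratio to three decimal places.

1.452

The ratio satisfies 16.0 × r⁴ = 71.1, so r = (71.1 / 16.0)^(1/4).
r = 4.4437^(1/4) ≈ 1.4519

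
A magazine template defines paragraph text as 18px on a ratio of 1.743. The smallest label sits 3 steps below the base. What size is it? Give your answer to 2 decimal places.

18.0 ÷ 1.743³ = 18.0 ÷ 5.29532 ≈ 3.40

3.40px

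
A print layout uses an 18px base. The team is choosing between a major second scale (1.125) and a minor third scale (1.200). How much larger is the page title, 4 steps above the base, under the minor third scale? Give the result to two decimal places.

8.49px

Major second: 18.0 × 1.125⁴ = 28.8325px
Minor third: 18.0 × 1.200⁴ = 37.3248px
Difference: 37.3248 − 28.8325 = 8.4923px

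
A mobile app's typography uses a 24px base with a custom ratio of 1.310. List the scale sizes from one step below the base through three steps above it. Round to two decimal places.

Step -1: 24.0 ÷ 1.310 = 18.32
Step 0: 24px
Step 1: 24.0 × 1.310 = 31.44
Step 2: 24.0 × 1.310² = 41.19
Step 3: 24.0 × 1.310³ = 53.95

18.32px, 24.00px, 31.44px, 41.19px, 53.95px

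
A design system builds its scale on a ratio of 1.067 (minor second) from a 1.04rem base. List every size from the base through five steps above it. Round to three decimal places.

Step 0: 1.04rem
Step 1: 1.04 × 1.067 = 1.110
Step 2: 1.04 × 1.067² = 1.184
Step 3: 1.04 × 1.067³ = 1.263
Step 4: 1.04 × 1.067⁴ = 1.348
Step 5: 1.04 × 1.067⁵ = 1.438

1.040rem, 1.110rem, 1.184rem, 1.263rem, 1.348rem, 1.438rem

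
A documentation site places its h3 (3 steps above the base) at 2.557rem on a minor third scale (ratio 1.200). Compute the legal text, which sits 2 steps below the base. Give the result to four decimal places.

The gap is -2 − (3) = -5 steps, so the factor is 1.200^-5.
2.557 ÷ 1.200⁵ = 2.557 ÷ 2.48832 ≈ 1.0276

1.0276rem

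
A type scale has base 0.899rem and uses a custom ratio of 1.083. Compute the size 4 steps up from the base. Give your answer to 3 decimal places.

1.237rem

A modular type scale is a geometric sequence: sizeₙ = base × rⁿ.
0.899 × 1.083⁴ = 0.899 × 1.37567 ≈ 1.237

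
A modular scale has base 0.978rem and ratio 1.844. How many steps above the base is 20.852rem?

5

1.844ⁿ = 20.852 / 0.978 = 21.3211
n = ln(21.3211) / ln(1.844) = 3.0597 / 0.6119 ≈ 5.00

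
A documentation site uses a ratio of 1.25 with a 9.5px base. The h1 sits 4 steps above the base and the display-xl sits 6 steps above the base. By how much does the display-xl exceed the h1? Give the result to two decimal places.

Step 4: 9.5 × 1.25⁴ = 23.1934px
Step 6: 9.5 × 1.25⁶ = 36.2396px
Difference: 36.2396 − 23.1934 = 13.0462px

13.05px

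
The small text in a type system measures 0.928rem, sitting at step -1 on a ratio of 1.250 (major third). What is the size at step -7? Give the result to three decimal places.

0.243rem

The gap is -7 − (-1) = -6 steps, so the factor is 1.250^-6.
0.928 ÷ 1.250⁶ = 0.928 ÷ 3.81470 ≈ 0.243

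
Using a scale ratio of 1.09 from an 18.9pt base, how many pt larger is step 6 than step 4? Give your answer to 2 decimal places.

5.02pt

Step 4: 18.9 × 1.09⁴ = 26.6789pt
Step 6: 18.9 × 1.09⁶ = 31.6972pt
Difference: 31.6972 − 26.6789 = 5.0183pt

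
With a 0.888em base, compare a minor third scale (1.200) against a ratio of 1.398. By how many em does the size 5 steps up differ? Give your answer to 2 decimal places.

2.53em

Minor third: 0.888 × 1.200⁵ = 2.2096em
At 1.398: 0.888 × 1.398⁵ = 4.7419em
Difference: 4.7419 − 2.2096 = 2.5323em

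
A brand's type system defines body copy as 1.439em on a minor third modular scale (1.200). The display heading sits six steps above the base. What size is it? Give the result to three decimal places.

4.297em

1.439 × 1.200⁶ = 1.439 × 2.98598 ≈ 4.297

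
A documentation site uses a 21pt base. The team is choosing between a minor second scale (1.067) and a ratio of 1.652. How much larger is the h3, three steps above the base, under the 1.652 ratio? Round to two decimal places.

69.17pt

Minor second: 21.0 × 1.067³ = 25.5101pt
At 1.652: 21.0 × 1.652³ = 94.6781pt
Difference: 94.6781 − 25.5101 = 69.1680pt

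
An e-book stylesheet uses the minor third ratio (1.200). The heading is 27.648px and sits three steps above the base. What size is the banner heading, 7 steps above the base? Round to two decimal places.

27.648 × 1.200⁴ = 27.648 × 2.07360 ≈ 57.331

57.33px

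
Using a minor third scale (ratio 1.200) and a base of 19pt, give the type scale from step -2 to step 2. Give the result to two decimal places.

Step -2: 19.0 ÷ 1.200² = 13.19
Step -1: 19.0 ÷ 1.200 = 15.83
Step 0: 19pt
Step 1: 19.0 × 1.200 = 22.80
Step 2: 19.0 × 1.200² = 27.36

13.19pt, 15.83pt, 19.00pt, 22.80pt, 27.36pt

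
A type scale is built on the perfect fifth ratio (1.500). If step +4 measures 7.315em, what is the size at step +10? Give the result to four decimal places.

83.3224em

7.315 × 1.500⁶ = 7.315 × 11.39062 ≈ 83.3224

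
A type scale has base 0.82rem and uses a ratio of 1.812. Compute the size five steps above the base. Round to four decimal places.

A modular type scale is a geometric sequence: sizeₙ = base × rⁿ.
0.82 × 1.812⁵ = 0.82 × 19.53399 ≈ 16.0179

16.0179rem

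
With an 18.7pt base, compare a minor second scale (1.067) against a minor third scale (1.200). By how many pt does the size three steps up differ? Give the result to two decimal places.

9.60pt

Minor second: 18.7 × 1.067³ = 22.7162pt
Minor third: 18.7 × 1.200³ = 32.3136pt
Difference: 32.3136 − 22.7162 = 9.5974pt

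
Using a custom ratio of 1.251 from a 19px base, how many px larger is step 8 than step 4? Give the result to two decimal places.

Step 4: 19.0 × 1.251⁴ = 46.5353px
Step 8: 19.0 × 1.251⁸ = 113.9757px
Difference: 113.9757 − 46.5353 = 67.4404px

67.44px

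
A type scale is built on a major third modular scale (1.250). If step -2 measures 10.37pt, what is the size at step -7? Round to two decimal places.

3.40pt

10.37 ÷ 1.250⁵ = 10.37 ÷ 3.05176 ≈ 3.398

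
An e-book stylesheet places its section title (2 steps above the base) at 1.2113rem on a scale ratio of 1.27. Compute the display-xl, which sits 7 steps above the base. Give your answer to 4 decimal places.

4.0019rem

Moving from step +2 to step +7 is 5 steps up, so multiply by r⁵.
1.2113 × 1.27⁵ = 1.2113 × 3.30384 ≈ 4.0019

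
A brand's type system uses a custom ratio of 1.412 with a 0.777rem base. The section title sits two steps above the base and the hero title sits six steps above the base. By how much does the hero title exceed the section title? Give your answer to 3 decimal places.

4.609rem

Step 2: 0.777 × 1.412² = 1.54914rem
Step 6: 0.777 × 1.412⁶ = 6.15785rem
Difference: 6.15785 − 1.54914 = 4.60871rem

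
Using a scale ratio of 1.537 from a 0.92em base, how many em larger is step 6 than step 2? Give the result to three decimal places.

9.956em

Step 2: 0.92 × 1.537² = 2.17338em
Step 6: 0.92 × 1.537⁶ = 12.12917em
Difference: 12.12917 − 2.17338 = 9.95579em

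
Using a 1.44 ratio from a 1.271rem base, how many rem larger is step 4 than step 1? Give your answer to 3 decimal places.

3.635rem

Step 1: 1.271 × 1.44 = 1.83024rem
Step 4: 1.271 × 1.44⁴ = 5.46507rem
Difference: 5.46507 − 1.83024 = 3.63483rem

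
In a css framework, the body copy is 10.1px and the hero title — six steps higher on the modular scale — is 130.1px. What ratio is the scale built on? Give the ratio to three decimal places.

The ratio satisfies 10.1 × r⁶ = 130.1, so r = (130.1 / 10.1)^(1/6).
r = 12.8812^(1/6) ≈ 1.5311

1.531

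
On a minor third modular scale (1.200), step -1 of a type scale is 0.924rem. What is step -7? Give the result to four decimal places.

0.3094rem

0.924 ÷ 1.200⁶ = 0.924 ÷ 2.98598 ≈ 0.3094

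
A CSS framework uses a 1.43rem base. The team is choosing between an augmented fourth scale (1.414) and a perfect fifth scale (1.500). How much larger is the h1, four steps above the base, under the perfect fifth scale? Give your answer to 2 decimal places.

1.52rem

Augmented fourth: 1.43 × 1.414⁴ = 5.7165rem
Perfect fifth: 1.43 × 1.500⁴ = 7.2394rem
Difference: 7.2394 − 5.7165 = 1.5229rem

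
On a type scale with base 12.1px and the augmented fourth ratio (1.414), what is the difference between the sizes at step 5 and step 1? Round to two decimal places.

51.29px

Step 1: 12.1 × 1.414 = 17.1094px
Step 5: 12.1 × 1.414⁵ = 68.3963px
Difference: 68.3963 − 17.1094 = 51.2869px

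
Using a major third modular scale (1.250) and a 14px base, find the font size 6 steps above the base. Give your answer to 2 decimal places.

14.0 × 1.250⁶ = 14.0 × 3.81470 ≈ 53.41

53.41px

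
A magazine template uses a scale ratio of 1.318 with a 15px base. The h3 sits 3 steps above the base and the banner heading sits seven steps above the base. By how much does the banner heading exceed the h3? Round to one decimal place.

69.3px

Step 3: 15.0 × 1.318³ = 34.343px
Step 7: 15.0 × 1.318⁷ = 103.633px
Difference: 103.633 − 34.343 = 69.290px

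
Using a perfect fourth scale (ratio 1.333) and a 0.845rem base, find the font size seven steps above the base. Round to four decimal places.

6.3193rem

0.845 × 1.333⁷ = 0.845 × 7.47844 ≈ 6.3193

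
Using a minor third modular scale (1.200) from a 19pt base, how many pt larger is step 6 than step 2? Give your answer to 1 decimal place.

Step 2: 19.0 × 1.200² = 27.360pt
Step 6: 19.0 × 1.200⁶ = 56.734pt
Difference: 56.734 − 27.360 = 29.374pt

29.4pt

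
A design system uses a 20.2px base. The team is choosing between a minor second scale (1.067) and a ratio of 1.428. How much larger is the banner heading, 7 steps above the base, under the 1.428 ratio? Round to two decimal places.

Minor second: 20.2 × 1.067⁷ = 31.8055px
At 1.428: 20.2 × 1.428⁷ = 244.5957px
Difference: 244.5957 − 31.8055 = 212.7902px

212.79px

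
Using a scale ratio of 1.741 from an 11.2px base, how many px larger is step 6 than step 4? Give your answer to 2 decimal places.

209.00px

Step 4: 11.2 × 1.741⁴ = 102.8995px
Step 6: 11.2 × 1.741⁶ = 311.8966px
Difference: 311.8966 − 102.8995 = 208.9971px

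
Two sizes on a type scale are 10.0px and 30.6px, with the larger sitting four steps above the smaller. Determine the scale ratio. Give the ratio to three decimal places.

1.323

r⁴ = 30.6 / 10.0, so r = (30.6/10.0)^(1/4).
r = 3.0600^(1/4) ≈ 1.3226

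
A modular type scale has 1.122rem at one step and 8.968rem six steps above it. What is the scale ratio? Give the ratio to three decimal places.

1.414

r⁶ = 8.968 / 1.122, so r = (8.968/1.122)^(1/6).
r = 7.9929^(1/6) ≈ 1.4140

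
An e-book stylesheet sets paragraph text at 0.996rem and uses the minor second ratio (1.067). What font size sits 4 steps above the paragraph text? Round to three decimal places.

0.996 × 1.067⁴ = 0.996 × 1.29616 ≈ 1.291

1.291rem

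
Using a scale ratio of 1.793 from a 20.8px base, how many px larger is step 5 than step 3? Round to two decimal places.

Step 3: 20.8 × 1.793³ = 119.8959px
Step 5: 20.8 × 1.793⁵ = 385.4471px
Difference: 385.4471 − 119.8959 = 265.5512px

265.55px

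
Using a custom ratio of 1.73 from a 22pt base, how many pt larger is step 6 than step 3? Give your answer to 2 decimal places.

475.88pt

Step 3: 22.0 × 1.73³ = 113.9098pt
Step 6: 22.0 × 1.73⁶ = 589.7926pt
Difference: 589.7926 − 113.9098 = 475.8828pt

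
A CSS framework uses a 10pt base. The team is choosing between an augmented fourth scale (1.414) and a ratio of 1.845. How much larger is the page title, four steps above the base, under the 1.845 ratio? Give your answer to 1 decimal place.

Augmented fourth: 10.0 × 1.414⁴ = 39.976pt
At 1.845: 10.0 × 1.845⁴ = 115.874pt
Difference: 115.874 − 39.976 = 75.898pt

75.9pt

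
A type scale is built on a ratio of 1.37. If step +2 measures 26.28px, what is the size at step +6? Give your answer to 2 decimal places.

26.28 × 1.37⁴ = 26.28 × 3.52275 ≈ 92.578

92.58px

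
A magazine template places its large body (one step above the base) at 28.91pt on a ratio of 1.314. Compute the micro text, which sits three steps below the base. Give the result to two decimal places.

28.91 ÷ 1.314⁴ = 28.91 ÷ 2.98113 ≈ 9.698

9.70pt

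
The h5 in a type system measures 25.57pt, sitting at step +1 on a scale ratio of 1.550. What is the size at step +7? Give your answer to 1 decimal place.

The gap is 7 − (1) = 6 steps, so the factor is 1.550^6.
25.57 × 1.550⁶ = 25.57 × 13.86725 ≈ 354.585

354.6pt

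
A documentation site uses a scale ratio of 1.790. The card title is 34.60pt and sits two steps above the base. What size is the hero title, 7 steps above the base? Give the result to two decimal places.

34.60 × 1.790⁵ = 34.60 × 18.37660 ≈ 635.830

635.83pt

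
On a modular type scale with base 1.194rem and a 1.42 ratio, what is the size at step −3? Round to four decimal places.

0.4170rem

1.194 ÷ 1.42³ = 1.194 ÷ 2.86329 ≈ 0.4170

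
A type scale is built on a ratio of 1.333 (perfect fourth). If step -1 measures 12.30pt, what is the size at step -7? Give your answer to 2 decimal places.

2.19pt

12.30 ÷ 1.333⁶ = 12.30 ÷ 5.61023 ≈ 2.192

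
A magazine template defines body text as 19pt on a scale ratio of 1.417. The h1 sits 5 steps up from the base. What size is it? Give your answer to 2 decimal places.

108.54pt

19.0 × 1.417⁵ = 19.0 × 5.71280 ≈ 108.54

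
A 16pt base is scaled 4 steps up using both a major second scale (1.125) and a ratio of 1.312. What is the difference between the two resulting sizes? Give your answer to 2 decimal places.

21.78pt

Major second: 16.0 × 1.125⁴ = 25.6289pt
At 1.312: 16.0 × 1.312⁴ = 47.4084pt
Difference: 47.4084 − 25.6289 = 21.7795pt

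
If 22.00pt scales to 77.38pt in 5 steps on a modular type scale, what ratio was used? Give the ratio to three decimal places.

r⁵ = 77.38 / 22.00, so r = (77.38/22.00)^(1/5).
r = 3.5173^(1/5) ≈ 1.2860

1.286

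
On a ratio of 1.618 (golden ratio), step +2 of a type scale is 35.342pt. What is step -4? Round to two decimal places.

1.97pt

The gap is -4 − (2) = -6 steps, so the factor is 1.618^-6.
35.342 ÷ 1.618⁶ = 35.342 ÷ 17.94201 ≈ 1.970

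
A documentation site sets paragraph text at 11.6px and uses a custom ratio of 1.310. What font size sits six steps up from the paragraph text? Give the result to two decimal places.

58.63px

Every step multiplies by the scale ratio.
11.6 × 1.310⁶ = 11.6 × 5.05391 ≈ 58.63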